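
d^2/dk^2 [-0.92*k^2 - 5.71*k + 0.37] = -1.84000000000000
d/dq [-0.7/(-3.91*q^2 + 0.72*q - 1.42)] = (0.504 - 5.474*q)/(3.91*q^2 - 0.72*q + 1.42)^2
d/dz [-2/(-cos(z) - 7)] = 2*sin(z)/(cos(z) + 7)^2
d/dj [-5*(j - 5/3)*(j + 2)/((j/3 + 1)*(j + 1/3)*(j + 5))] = 15*(9*j^4 + 6*j^3 - 224*j^2 - 590*j - 545)/(9*j^6 + 150*j^5 + 943*j^4 + 2740*j^3 + 3559*j^2 + 1590*j + 225)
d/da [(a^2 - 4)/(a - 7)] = (-a^2 + 2*a*(a - 7) + 4)/(a - 7)^2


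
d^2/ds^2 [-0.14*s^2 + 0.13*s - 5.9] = -0.280000000000000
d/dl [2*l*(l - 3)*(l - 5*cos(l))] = 2*l*(l - 3)*(5*sin(l) + 1) + 2*l*(l - 5*cos(l)) + 2*(l - 3)*(l - 5*cos(l))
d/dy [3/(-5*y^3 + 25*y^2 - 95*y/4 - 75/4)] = 12*(12*y^2 - 40*y + 19)/(5*(4*y^3 - 20*y^2 + 19*y + 15)^2)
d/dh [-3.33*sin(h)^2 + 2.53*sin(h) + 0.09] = (2.53 - 6.66*sin(h))*cos(h)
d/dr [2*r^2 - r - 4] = 4*r - 1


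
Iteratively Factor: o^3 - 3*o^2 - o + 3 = (o - 1)*(o^2 - 2*o - 3) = (o - 3)*(o - 1)*(o + 1)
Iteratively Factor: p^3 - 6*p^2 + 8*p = (p)*(p^2 - 6*p + 8) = p*(p - 4)*(p - 2)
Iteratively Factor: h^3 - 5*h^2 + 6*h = (h - 3)*(h^2 - 2*h) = (h - 3)*(h - 2)*(h)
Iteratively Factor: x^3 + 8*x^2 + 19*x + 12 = (x + 3)*(x^2 + 5*x + 4) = (x + 1)*(x + 3)*(x + 4)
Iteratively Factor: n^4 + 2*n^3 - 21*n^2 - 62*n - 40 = (n - 5)*(n^3 + 7*n^2 + 14*n + 8) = (n - 5)*(n + 1)*(n^2 + 6*n + 8) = (n - 5)*(n + 1)*(n + 2)*(n + 4)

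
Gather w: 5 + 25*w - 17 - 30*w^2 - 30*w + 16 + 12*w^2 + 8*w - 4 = -18*w^2 + 3*w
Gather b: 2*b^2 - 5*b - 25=2*b^2 - 5*b - 25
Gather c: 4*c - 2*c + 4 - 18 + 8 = 2*c - 6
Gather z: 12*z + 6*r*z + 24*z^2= 24*z^2 + z*(6*r + 12)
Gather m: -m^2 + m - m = -m^2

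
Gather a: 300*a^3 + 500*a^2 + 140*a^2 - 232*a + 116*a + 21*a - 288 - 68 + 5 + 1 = 300*a^3 + 640*a^2 - 95*a - 350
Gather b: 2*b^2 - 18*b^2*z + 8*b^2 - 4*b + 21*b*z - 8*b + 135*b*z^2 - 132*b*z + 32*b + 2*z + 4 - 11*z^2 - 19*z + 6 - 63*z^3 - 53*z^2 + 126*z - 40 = b^2*(10 - 18*z) + b*(135*z^2 - 111*z + 20) - 63*z^3 - 64*z^2 + 109*z - 30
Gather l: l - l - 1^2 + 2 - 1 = 0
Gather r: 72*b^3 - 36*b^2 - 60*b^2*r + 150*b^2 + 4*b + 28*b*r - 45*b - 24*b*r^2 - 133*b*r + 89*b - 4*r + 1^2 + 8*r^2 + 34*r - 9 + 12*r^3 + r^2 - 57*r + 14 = 72*b^3 + 114*b^2 + 48*b + 12*r^3 + r^2*(9 - 24*b) + r*(-60*b^2 - 105*b - 27) + 6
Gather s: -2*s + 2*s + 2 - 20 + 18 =0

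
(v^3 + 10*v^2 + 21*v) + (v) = v^3 + 10*v^2 + 22*v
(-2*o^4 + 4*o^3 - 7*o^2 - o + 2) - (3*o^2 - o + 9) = -2*o^4 + 4*o^3 - 10*o^2 - 7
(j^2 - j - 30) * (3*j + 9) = 3*j^3 + 6*j^2 - 99*j - 270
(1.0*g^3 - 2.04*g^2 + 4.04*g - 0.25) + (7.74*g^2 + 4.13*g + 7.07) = 1.0*g^3 + 5.7*g^2 + 8.17*g + 6.82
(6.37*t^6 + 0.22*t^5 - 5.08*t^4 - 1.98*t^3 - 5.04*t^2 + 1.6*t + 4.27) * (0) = 0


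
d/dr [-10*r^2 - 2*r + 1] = -20*r - 2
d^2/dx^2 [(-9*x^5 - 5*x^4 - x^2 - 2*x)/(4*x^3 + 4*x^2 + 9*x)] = 2*(-144*x^6 - 432*x^5 - 1404*x^4 - 2508*x^3 - 5010*x^2 - 1203*x + 76)/(64*x^6 + 192*x^5 + 624*x^4 + 928*x^3 + 1404*x^2 + 972*x + 729)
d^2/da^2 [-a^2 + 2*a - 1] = -2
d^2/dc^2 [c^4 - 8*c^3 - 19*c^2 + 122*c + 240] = 12*c^2 - 48*c - 38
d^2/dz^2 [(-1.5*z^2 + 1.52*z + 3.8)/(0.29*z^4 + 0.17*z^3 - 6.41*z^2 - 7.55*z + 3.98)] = (-0.7569*z^8 + 1.090284*z^7 + 1.92717600000002*z^6 - 50.4804*z^5 - 85.8010440000003*z^4 + 153.582924*z^3 + 612.965976*z^2 + 1320.658536*z + 670.93644)/(0.024389*z^12 + 0.042891*z^11 - 1.5921*z^10 - 3.79603*z^9 + 33.961764*z^8 + 105.6858*z^7 - 208.464602*z^6 - 979.881486*z^5 - 622.434993*z^4 + 733.394269*z^3 + 375.998958*z^2 - 358.78506*z + 63.044792)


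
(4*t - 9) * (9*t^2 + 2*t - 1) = 36*t^3 - 73*t^2 - 22*t + 9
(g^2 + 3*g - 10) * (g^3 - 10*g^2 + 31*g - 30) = g^5 - 7*g^4 - 9*g^3 + 163*g^2 - 400*g + 300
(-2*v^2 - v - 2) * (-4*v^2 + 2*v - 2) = 8*v^4 + 10*v^2 - 2*v + 4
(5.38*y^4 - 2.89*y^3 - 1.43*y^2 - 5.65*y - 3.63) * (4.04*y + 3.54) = 21.7352*y^5 + 7.3696*y^4 - 16.0078*y^3 - 27.8882*y^2 - 34.6662*y - 12.8502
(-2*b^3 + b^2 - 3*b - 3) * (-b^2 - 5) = 2*b^5 - b^4 + 13*b^3 - 2*b^2 + 15*b + 15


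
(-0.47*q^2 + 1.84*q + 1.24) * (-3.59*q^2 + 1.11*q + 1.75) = 1.6873*q^4 - 7.1273*q^3 - 3.2317*q^2 + 4.5964*q + 2.17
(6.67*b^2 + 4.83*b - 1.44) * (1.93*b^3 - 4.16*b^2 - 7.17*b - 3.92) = 12.8731*b^5 - 18.4253*b^4 - 70.6959*b^3 - 54.7871*b^2 - 8.6088*b + 5.6448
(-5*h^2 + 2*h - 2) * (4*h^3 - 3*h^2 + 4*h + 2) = -20*h^5 + 23*h^4 - 34*h^3 + 4*h^2 - 4*h - 4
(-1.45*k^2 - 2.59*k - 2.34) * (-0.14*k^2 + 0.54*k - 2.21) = 0.203*k^4 - 0.4204*k^3 + 2.1335*k^2 + 4.4603*k + 5.1714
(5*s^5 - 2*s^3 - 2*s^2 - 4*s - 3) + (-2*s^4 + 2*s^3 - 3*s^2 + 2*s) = 5*s^5 - 2*s^4 - 5*s^2 - 2*s - 3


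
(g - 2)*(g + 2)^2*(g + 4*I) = g^4 + 2*g^3 + 4*I*g^3 - 4*g^2 + 8*I*g^2 - 8*g - 16*I*g - 32*I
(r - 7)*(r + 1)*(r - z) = r^3 - r^2*z - 6*r^2 + 6*r*z - 7*r + 7*z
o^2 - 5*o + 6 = (o - 3)*(o - 2)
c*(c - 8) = c^2 - 8*c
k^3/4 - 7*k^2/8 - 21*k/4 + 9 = (k/4 + 1)*(k - 6)*(k - 3/2)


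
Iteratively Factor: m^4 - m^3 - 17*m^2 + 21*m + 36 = (m + 1)*(m^3 - 2*m^2 - 15*m + 36) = (m - 3)*(m + 1)*(m^2 + m - 12) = (m - 3)^2*(m + 1)*(m + 4)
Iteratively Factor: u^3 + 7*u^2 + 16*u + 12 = (u + 2)*(u^2 + 5*u + 6) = (u + 2)^2*(u + 3)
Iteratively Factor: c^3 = (c)*(c^2) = c^2*(c)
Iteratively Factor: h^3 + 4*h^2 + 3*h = (h + 1)*(h^2 + 3*h) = (h + 1)*(h + 3)*(h)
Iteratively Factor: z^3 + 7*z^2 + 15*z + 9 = (z + 1)*(z^2 + 6*z + 9) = (z + 1)*(z + 3)*(z + 3)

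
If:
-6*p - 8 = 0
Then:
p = -4/3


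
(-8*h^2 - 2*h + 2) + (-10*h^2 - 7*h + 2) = -18*h^2 - 9*h + 4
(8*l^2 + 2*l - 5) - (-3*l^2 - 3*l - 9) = 11*l^2 + 5*l + 4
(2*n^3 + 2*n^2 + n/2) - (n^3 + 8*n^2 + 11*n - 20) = n^3 - 6*n^2 - 21*n/2 + 20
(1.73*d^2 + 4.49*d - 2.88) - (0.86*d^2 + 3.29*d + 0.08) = 0.87*d^2 + 1.2*d - 2.96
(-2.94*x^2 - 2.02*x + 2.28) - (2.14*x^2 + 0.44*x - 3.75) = -5.08*x^2 - 2.46*x + 6.03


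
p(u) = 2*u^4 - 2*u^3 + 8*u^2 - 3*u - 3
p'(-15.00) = -28593.00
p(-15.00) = 109842.00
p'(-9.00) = -6465.00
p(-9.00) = 15252.00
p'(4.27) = 578.76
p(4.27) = 639.22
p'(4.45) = 654.35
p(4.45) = 750.11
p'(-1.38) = -57.53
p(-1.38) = 28.88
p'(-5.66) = -1736.35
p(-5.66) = 2685.47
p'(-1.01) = -33.52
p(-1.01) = 12.33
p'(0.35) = 2.21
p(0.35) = -3.13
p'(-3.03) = -329.11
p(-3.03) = 303.75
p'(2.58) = 135.73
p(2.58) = 96.78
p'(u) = 8*u^3 - 6*u^2 + 16*u - 3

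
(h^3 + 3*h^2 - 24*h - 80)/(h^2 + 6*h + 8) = (h^2 - h - 20)/(h + 2)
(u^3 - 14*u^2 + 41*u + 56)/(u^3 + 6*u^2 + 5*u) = (u^2 - 15*u + 56)/(u*(u + 5))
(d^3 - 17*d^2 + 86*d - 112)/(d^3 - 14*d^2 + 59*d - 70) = (d - 8)/(d - 5)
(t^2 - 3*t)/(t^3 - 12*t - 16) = t*(3 - t)/(-t^3 + 12*t + 16)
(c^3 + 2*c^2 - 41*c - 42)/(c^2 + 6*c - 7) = (c^2 - 5*c - 6)/(c - 1)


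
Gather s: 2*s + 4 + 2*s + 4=4*s + 8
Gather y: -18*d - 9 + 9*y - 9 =-18*d + 9*y - 18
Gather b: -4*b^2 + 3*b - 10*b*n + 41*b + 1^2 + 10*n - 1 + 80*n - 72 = -4*b^2 + b*(44 - 10*n) + 90*n - 72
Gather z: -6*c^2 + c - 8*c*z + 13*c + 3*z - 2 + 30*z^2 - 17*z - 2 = -6*c^2 + 14*c + 30*z^2 + z*(-8*c - 14) - 4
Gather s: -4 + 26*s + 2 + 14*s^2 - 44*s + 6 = 14*s^2 - 18*s + 4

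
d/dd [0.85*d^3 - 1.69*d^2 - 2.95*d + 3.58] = 2.55*d^2 - 3.38*d - 2.95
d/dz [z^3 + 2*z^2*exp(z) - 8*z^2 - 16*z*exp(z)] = 2*z^2*exp(z) + 3*z^2 - 12*z*exp(z) - 16*z - 16*exp(z)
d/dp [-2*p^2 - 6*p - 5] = -4*p - 6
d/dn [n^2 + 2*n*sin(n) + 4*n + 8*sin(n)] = 2*n*cos(n) + 2*n + 2*sin(n) + 8*cos(n) + 4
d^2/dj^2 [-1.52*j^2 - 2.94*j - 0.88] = -3.04000000000000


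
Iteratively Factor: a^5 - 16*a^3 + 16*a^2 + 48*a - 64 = (a - 2)*(a^4 + 2*a^3 - 12*a^2 - 8*a + 32) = (a - 2)*(a + 4)*(a^3 - 2*a^2 - 4*a + 8) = (a - 2)^2*(a + 4)*(a^2 - 4) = (a - 2)^3*(a + 4)*(a + 2)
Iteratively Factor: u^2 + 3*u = (u)*(u + 3)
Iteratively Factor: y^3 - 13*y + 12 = (y + 4)*(y^2 - 4*y + 3) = (y - 3)*(y + 4)*(y - 1)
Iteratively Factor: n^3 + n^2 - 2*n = (n)*(n^2 + n - 2) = n*(n - 1)*(n + 2)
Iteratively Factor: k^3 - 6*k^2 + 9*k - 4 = (k - 1)*(k^2 - 5*k + 4) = (k - 1)^2*(k - 4)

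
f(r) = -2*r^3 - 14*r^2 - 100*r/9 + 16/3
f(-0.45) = 7.68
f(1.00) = -21.78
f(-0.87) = 5.72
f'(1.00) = -45.11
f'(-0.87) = 8.71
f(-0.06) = 5.95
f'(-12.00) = -539.11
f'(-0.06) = -9.45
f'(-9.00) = -245.11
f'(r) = -6*r^2 - 28*r - 100/9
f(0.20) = 2.54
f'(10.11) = -907.46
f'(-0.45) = 0.27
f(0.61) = -7.11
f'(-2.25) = 21.51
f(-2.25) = -17.76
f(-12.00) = 1578.67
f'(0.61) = -30.42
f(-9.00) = 429.33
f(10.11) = -3604.70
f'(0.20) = -16.95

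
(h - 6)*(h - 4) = h^2 - 10*h + 24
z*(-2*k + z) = -2*k*z + z^2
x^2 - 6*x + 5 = (x - 5)*(x - 1)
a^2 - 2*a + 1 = (a - 1)^2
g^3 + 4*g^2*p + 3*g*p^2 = g*(g + p)*(g + 3*p)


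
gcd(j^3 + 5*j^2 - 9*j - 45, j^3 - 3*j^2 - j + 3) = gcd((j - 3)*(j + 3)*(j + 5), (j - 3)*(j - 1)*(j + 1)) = j - 3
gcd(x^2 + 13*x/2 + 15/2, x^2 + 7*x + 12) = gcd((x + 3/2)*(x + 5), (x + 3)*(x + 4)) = 1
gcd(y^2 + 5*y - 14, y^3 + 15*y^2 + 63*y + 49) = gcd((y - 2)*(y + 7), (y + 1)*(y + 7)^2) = y + 7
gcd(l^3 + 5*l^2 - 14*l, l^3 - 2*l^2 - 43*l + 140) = l + 7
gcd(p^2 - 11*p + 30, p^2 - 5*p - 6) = p - 6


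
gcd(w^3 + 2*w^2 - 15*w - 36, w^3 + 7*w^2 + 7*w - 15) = w + 3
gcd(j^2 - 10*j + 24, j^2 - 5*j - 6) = j - 6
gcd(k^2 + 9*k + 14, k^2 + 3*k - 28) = k + 7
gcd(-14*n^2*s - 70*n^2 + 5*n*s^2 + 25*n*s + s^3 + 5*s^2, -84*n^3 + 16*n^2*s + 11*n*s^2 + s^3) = -14*n^2 + 5*n*s + s^2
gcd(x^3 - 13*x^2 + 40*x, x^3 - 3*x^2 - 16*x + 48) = 1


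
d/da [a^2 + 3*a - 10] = 2*a + 3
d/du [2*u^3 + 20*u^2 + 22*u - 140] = 6*u^2 + 40*u + 22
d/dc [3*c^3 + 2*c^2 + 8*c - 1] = 9*c^2 + 4*c + 8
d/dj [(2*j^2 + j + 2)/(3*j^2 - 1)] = (-3*j^2 - 16*j - 1)/(9*j^4 - 6*j^2 + 1)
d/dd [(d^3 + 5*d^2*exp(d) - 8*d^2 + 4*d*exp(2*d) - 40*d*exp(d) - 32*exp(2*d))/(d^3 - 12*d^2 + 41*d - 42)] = (-(3*d^2 - 24*d + 41)*(d^3 + 5*d^2*exp(d) - 8*d^2 + 4*d*exp(2*d) - 40*d*exp(d) - 32*exp(2*d)) + (d^3 - 12*d^2 + 41*d - 42)*(5*d^2*exp(d) + 3*d^2 + 8*d*exp(2*d) - 30*d*exp(d) - 16*d - 60*exp(2*d) - 40*exp(d)))/(d^3 - 12*d^2 + 41*d - 42)^2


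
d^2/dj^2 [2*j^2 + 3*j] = 4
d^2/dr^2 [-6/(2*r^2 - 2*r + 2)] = 6*(r^2 - r - (2*r - 1)^2 + 1)/(r^2 - r + 1)^3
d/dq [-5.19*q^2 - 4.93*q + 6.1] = -10.38*q - 4.93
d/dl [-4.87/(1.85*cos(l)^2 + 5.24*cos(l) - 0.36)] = -(18.019*cos(l) + 25.5188)*sin(l)/(1.85*cos(l)^2 + 5.24*cos(l) - 0.36)^2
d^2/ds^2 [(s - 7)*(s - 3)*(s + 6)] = 6*s - 8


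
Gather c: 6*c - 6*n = 6*c - 6*n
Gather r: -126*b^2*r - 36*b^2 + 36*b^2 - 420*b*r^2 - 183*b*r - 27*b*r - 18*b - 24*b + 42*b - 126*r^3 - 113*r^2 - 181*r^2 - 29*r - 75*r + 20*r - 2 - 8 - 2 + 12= -126*r^3 + r^2*(-420*b - 294) + r*(-126*b^2 - 210*b - 84)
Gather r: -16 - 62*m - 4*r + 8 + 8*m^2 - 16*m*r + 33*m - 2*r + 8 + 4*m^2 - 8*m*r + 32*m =12*m^2 + 3*m + r*(-24*m - 6)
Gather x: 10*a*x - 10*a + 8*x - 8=-10*a + x*(10*a + 8) - 8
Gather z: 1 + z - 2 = z - 1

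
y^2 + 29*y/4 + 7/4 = (y + 1/4)*(y + 7)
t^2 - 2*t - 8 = (t - 4)*(t + 2)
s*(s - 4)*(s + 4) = s^3 - 16*s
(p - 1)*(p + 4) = p^2 + 3*p - 4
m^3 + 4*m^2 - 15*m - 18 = (m - 3)*(m + 1)*(m + 6)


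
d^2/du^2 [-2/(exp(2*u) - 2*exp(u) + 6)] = 4*(-4*(1 - exp(u))^2*exp(u) + (2*exp(u) - 1)*(exp(2*u) - 2*exp(u) + 6))*exp(u)/(exp(2*u) - 2*exp(u) + 6)^3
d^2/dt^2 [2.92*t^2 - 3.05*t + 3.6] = 5.84000000000000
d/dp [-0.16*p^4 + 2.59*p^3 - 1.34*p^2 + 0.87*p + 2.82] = -0.64*p^3 + 7.77*p^2 - 2.68*p + 0.87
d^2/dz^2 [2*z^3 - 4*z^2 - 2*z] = 12*z - 8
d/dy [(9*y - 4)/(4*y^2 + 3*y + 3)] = (-36*y^2 + 32*y + 39)/(16*y^4 + 24*y^3 + 33*y^2 + 18*y + 9)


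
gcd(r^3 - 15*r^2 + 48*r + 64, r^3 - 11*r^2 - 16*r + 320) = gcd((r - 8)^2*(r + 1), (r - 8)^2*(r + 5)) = r^2 - 16*r + 64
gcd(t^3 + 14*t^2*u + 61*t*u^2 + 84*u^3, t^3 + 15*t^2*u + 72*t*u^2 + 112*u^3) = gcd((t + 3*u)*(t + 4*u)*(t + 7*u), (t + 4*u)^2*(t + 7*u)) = t^2 + 11*t*u + 28*u^2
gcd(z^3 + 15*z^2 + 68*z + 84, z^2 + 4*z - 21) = z + 7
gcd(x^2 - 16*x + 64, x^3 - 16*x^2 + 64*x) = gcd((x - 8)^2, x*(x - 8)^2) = x^2 - 16*x + 64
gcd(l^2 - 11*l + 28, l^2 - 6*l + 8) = l - 4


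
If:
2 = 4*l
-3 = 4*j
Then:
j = -3/4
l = 1/2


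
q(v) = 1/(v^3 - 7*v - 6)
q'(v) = (7 - 3*v^2)/(v^3 - 7*v - 6)^2 = (7 - 3*v^2)/(-v^3 + 7*v + 6)^2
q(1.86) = -0.08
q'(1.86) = -0.02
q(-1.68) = 0.98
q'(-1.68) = -1.41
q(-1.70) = 1.01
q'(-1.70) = -1.71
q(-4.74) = -0.01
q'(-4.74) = -0.01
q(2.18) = -0.09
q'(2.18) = -0.06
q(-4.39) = -0.02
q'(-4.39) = -0.01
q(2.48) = -0.12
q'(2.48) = -0.17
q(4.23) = 0.02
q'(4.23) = -0.03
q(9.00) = 0.00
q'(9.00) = 0.00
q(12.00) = 0.00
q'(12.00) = 0.00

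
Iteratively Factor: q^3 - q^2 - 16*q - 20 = (q + 2)*(q^2 - 3*q - 10) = (q - 5)*(q + 2)*(q + 2)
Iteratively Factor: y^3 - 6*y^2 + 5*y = (y)*(y^2 - 6*y + 5) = y*(y - 1)*(y - 5)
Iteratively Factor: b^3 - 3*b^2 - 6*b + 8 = (b - 1)*(b^2 - 2*b - 8) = (b - 1)*(b + 2)*(b - 4)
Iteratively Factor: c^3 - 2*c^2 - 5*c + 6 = (c - 3)*(c^2 + c - 2) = (c - 3)*(c + 2)*(c - 1)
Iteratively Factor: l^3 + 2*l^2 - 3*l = (l)*(l^2 + 2*l - 3) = l*(l - 1)*(l + 3)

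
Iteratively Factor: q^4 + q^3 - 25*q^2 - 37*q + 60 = (q - 1)*(q^3 + 2*q^2 - 23*q - 60) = (q - 5)*(q - 1)*(q^2 + 7*q + 12) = (q - 5)*(q - 1)*(q + 3)*(q + 4)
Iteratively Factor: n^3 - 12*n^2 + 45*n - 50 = (n - 5)*(n^2 - 7*n + 10) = (n - 5)^2*(n - 2)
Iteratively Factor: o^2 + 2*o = (o)*(o + 2)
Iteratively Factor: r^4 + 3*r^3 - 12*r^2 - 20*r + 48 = (r - 2)*(r^3 + 5*r^2 - 2*r - 24) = (r - 2)*(r + 3)*(r^2 + 2*r - 8) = (r - 2)^2*(r + 3)*(r + 4)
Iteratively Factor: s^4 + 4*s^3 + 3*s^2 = (s + 3)*(s^3 + s^2) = s*(s + 3)*(s^2 + s) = s*(s + 1)*(s + 3)*(s)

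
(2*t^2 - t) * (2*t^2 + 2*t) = 4*t^4 + 2*t^3 - 2*t^2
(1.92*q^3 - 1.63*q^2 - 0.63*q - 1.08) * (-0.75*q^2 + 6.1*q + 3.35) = -1.44*q^5 + 12.9345*q^4 - 3.0385*q^3 - 8.4935*q^2 - 8.6985*q - 3.618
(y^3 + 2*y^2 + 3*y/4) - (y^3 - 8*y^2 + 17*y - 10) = 10*y^2 - 65*y/4 + 10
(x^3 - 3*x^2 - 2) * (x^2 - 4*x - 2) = x^5 - 7*x^4 + 10*x^3 + 4*x^2 + 8*x + 4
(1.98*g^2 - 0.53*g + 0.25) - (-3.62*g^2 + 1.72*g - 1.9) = 5.6*g^2 - 2.25*g + 2.15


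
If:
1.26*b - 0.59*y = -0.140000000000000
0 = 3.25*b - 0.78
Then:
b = 0.24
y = 0.75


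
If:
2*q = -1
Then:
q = -1/2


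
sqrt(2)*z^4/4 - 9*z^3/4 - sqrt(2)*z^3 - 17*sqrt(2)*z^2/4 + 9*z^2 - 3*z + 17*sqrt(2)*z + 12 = (z/2 + sqrt(2)/2)*(z - 4)*(z - 6*sqrt(2))*(sqrt(2)*z/2 + 1/2)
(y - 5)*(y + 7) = y^2 + 2*y - 35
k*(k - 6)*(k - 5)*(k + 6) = k^4 - 5*k^3 - 36*k^2 + 180*k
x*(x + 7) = x^2 + 7*x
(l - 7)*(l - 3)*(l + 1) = l^3 - 9*l^2 + 11*l + 21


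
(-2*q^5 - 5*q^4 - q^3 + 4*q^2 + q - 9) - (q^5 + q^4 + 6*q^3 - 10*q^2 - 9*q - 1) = -3*q^5 - 6*q^4 - 7*q^3 + 14*q^2 + 10*q - 8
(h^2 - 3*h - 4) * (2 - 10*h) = -10*h^3 + 32*h^2 + 34*h - 8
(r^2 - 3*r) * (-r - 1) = -r^3 + 2*r^2 + 3*r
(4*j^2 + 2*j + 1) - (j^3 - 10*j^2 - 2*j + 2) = -j^3 + 14*j^2 + 4*j - 1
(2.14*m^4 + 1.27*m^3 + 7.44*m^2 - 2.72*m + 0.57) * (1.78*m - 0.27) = 3.8092*m^5 + 1.6828*m^4 + 12.9003*m^3 - 6.8504*m^2 + 1.749*m - 0.1539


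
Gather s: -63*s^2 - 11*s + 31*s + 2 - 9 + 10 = -63*s^2 + 20*s + 3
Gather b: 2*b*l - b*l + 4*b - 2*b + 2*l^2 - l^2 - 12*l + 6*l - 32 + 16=b*(l + 2) + l^2 - 6*l - 16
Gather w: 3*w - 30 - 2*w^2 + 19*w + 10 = -2*w^2 + 22*w - 20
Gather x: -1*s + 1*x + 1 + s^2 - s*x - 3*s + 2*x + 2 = s^2 - 4*s + x*(3 - s) + 3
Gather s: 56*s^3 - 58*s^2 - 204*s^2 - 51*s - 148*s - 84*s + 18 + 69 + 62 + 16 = 56*s^3 - 262*s^2 - 283*s + 165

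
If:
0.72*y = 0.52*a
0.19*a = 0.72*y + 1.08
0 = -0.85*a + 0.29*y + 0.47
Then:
No Solution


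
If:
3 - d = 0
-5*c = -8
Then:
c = 8/5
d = 3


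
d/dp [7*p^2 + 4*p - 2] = 14*p + 4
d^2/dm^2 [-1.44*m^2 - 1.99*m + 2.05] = -2.88000000000000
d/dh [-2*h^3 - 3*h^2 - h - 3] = -6*h^2 - 6*h - 1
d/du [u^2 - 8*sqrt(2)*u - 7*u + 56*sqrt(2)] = 2*u - 8*sqrt(2) - 7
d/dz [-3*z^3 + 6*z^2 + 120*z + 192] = -9*z^2 + 12*z + 120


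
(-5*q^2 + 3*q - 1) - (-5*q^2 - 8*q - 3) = 11*q + 2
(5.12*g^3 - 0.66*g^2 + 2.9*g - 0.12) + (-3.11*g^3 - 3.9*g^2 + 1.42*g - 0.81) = 2.01*g^3 - 4.56*g^2 + 4.32*g - 0.93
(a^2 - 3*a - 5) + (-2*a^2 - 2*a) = -a^2 - 5*a - 5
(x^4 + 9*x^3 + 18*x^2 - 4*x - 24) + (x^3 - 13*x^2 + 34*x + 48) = x^4 + 10*x^3 + 5*x^2 + 30*x + 24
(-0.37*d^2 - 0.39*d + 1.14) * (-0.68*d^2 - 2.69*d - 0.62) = 0.2516*d^4 + 1.2605*d^3 + 0.5033*d^2 - 2.8248*d - 0.7068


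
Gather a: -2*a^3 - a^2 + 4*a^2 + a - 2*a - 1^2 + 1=-2*a^3 + 3*a^2 - a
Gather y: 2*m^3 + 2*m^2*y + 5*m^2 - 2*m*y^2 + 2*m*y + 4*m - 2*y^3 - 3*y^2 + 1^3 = 2*m^3 + 5*m^2 + 4*m - 2*y^3 + y^2*(-2*m - 3) + y*(2*m^2 + 2*m) + 1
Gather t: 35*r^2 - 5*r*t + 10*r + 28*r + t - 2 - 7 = 35*r^2 + 38*r + t*(1 - 5*r) - 9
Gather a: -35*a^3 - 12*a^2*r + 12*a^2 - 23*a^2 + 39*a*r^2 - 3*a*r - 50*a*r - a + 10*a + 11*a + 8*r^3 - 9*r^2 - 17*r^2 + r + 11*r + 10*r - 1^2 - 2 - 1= -35*a^3 + a^2*(-12*r - 11) + a*(39*r^2 - 53*r + 20) + 8*r^3 - 26*r^2 + 22*r - 4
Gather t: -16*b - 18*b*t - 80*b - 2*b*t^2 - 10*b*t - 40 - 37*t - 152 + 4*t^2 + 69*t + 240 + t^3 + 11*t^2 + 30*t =-96*b + t^3 + t^2*(15 - 2*b) + t*(62 - 28*b) + 48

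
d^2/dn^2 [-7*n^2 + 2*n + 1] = -14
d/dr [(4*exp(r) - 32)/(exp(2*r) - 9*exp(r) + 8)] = -4*exp(r)/(exp(2*r) - 2*exp(r) + 1)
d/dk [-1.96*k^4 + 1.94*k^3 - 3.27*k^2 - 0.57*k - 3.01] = -7.84*k^3 + 5.82*k^2 - 6.54*k - 0.57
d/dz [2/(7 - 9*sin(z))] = 18*cos(z)/(9*sin(z) - 7)^2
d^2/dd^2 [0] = 0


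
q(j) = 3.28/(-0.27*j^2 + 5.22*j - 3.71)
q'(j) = 3.28*(0.54*j - 5.22)/(-0.27*j^2 + 5.22*j - 3.71)^2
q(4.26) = 0.24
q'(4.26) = -0.05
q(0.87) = 5.23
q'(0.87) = -39.63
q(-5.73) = -0.08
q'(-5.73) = -0.02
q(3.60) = 0.28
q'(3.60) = -0.08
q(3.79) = 0.27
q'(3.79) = -0.07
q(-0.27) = -0.64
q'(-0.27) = -0.67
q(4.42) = 0.23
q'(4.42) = -0.05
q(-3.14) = -0.14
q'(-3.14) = -0.04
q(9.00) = 0.15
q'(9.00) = -0.00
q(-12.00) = -0.03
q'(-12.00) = -0.00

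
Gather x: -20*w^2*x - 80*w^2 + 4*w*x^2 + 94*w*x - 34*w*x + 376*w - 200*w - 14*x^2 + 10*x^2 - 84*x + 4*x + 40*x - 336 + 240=-80*w^2 + 176*w + x^2*(4*w - 4) + x*(-20*w^2 + 60*w - 40) - 96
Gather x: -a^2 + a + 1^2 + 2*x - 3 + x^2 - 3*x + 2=-a^2 + a + x^2 - x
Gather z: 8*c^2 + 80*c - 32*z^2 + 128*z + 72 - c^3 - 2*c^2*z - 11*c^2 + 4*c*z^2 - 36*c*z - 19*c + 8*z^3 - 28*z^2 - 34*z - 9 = -c^3 - 3*c^2 + 61*c + 8*z^3 + z^2*(4*c - 60) + z*(-2*c^2 - 36*c + 94) + 63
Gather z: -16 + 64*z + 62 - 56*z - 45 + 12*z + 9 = 20*z + 10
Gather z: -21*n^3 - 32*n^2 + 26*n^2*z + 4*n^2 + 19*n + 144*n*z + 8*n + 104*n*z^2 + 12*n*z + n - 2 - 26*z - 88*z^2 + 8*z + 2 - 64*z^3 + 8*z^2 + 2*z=-21*n^3 - 28*n^2 + 28*n - 64*z^3 + z^2*(104*n - 80) + z*(26*n^2 + 156*n - 16)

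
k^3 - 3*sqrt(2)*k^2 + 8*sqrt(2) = (k - 2*sqrt(2))^2*(k + sqrt(2))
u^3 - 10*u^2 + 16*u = u*(u - 8)*(u - 2)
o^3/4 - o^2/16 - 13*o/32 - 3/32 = (o/4 + 1/4)*(o - 3/2)*(o + 1/4)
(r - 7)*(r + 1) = r^2 - 6*r - 7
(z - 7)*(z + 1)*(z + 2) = z^3 - 4*z^2 - 19*z - 14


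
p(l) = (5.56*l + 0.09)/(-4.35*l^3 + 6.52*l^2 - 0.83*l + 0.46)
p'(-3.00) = -0.05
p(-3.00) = -0.09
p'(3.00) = 0.27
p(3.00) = -0.28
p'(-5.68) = -0.01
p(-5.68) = -0.03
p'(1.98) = 2.70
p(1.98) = -1.18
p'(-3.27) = -0.04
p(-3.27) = -0.08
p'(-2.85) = -0.06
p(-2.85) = -0.10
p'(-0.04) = 10.32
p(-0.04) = -0.26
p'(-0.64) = -1.03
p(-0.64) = -0.72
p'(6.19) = 0.02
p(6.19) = -0.04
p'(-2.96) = -0.05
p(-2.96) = -0.09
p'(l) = (5.56*l + 0.09)*(13.05*l^2 - 13.04*l + 0.83)/(-4.35*l^3 + 6.52*l^2 - 0.83*l + 0.46)^2 + 5.56/(-4.35*l^3 + 6.52*l^2 - 0.83*l + 0.46)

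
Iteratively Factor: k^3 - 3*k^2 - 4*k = (k + 1)*(k^2 - 4*k) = k*(k + 1)*(k - 4)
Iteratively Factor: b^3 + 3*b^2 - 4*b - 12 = (b - 2)*(b^2 + 5*b + 6) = (b - 2)*(b + 3)*(b + 2)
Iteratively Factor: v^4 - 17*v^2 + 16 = (v + 4)*(v^3 - 4*v^2 - v + 4) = (v + 1)*(v + 4)*(v^2 - 5*v + 4) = (v - 4)*(v + 1)*(v + 4)*(v - 1)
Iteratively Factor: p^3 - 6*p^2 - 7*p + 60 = (p + 3)*(p^2 - 9*p + 20) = (p - 5)*(p + 3)*(p - 4)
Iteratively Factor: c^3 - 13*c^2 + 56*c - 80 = (c - 5)*(c^2 - 8*c + 16) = (c - 5)*(c - 4)*(c - 4)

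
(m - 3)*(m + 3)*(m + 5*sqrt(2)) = m^3 + 5*sqrt(2)*m^2 - 9*m - 45*sqrt(2)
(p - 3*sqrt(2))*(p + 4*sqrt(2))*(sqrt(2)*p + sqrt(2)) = sqrt(2)*p^3 + sqrt(2)*p^2 + 2*p^2 - 24*sqrt(2)*p + 2*p - 24*sqrt(2)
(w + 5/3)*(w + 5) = w^2 + 20*w/3 + 25/3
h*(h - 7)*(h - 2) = h^3 - 9*h^2 + 14*h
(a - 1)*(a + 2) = a^2 + a - 2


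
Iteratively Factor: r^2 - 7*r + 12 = (r - 3)*(r - 4)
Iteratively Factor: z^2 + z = (z + 1)*(z)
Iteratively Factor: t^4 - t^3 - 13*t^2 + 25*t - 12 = (t - 3)*(t^3 + 2*t^2 - 7*t + 4) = (t - 3)*(t - 1)*(t^2 + 3*t - 4) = (t - 3)*(t - 1)^2*(t + 4)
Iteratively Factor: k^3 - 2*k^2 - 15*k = (k)*(k^2 - 2*k - 15) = k*(k + 3)*(k - 5)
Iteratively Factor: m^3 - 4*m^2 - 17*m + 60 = (m - 3)*(m^2 - m - 20) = (m - 3)*(m + 4)*(m - 5)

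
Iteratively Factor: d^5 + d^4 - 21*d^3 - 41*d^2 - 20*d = (d)*(d^4 + d^3 - 21*d^2 - 41*d - 20) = d*(d + 4)*(d^3 - 3*d^2 - 9*d - 5) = d*(d + 1)*(d + 4)*(d^2 - 4*d - 5) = d*(d - 5)*(d + 1)*(d + 4)*(d + 1)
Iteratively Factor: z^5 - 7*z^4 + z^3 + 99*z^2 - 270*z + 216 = (z - 3)*(z^4 - 4*z^3 - 11*z^2 + 66*z - 72) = (z - 3)^2*(z^3 - z^2 - 14*z + 24) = (z - 3)^2*(z - 2)*(z^2 + z - 12) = (z - 3)^3*(z - 2)*(z + 4)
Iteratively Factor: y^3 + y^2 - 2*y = (y - 1)*(y^2 + 2*y) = (y - 1)*(y + 2)*(y)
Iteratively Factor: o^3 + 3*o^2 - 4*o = (o - 1)*(o^2 + 4*o) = o*(o - 1)*(o + 4)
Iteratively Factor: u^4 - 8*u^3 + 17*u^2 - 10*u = (u - 1)*(u^3 - 7*u^2 + 10*u) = (u - 2)*(u - 1)*(u^2 - 5*u) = (u - 5)*(u - 2)*(u - 1)*(u)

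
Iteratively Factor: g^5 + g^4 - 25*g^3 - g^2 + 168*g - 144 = (g - 3)*(g^4 + 4*g^3 - 13*g^2 - 40*g + 48) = (g - 3)^2*(g^3 + 7*g^2 + 8*g - 16) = (g - 3)^2*(g - 1)*(g^2 + 8*g + 16) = (g - 3)^2*(g - 1)*(g + 4)*(g + 4)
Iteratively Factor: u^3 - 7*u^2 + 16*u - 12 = (u - 2)*(u^2 - 5*u + 6) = (u - 3)*(u - 2)*(u - 2)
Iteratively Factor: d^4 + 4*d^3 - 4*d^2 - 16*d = (d - 2)*(d^3 + 6*d^2 + 8*d) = d*(d - 2)*(d^2 + 6*d + 8) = d*(d - 2)*(d + 2)*(d + 4)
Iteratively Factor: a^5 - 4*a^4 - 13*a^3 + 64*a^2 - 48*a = (a)*(a^4 - 4*a^3 - 13*a^2 + 64*a - 48) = a*(a - 4)*(a^3 - 13*a + 12) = a*(a - 4)*(a - 3)*(a^2 + 3*a - 4) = a*(a - 4)*(a - 3)*(a + 4)*(a - 1)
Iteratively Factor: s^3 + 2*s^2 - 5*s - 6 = (s + 3)*(s^2 - s - 2) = (s + 1)*(s + 3)*(s - 2)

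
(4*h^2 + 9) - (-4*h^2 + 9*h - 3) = 8*h^2 - 9*h + 12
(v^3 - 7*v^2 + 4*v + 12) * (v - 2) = v^4 - 9*v^3 + 18*v^2 + 4*v - 24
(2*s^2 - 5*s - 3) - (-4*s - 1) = 2*s^2 - s - 2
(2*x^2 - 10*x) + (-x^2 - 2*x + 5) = x^2 - 12*x + 5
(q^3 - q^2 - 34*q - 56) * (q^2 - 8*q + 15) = q^5 - 9*q^4 - 11*q^3 + 201*q^2 - 62*q - 840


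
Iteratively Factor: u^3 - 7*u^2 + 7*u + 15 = (u - 3)*(u^2 - 4*u - 5) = (u - 3)*(u + 1)*(u - 5)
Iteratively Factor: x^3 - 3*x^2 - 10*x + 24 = (x - 2)*(x^2 - x - 12) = (x - 4)*(x - 2)*(x + 3)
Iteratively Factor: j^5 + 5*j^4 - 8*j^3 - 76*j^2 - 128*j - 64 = (j - 4)*(j^4 + 9*j^3 + 28*j^2 + 36*j + 16) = (j - 4)*(j + 1)*(j^3 + 8*j^2 + 20*j + 16) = (j - 4)*(j + 1)*(j + 2)*(j^2 + 6*j + 8) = (j - 4)*(j + 1)*(j + 2)^2*(j + 4)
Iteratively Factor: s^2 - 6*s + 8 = (s - 2)*(s - 4)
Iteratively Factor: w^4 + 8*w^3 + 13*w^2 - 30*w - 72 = (w + 4)*(w^3 + 4*w^2 - 3*w - 18) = (w + 3)*(w + 4)*(w^2 + w - 6) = (w - 2)*(w + 3)*(w + 4)*(w + 3)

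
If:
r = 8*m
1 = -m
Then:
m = -1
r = -8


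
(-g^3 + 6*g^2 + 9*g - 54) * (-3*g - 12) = 3*g^4 - 6*g^3 - 99*g^2 + 54*g + 648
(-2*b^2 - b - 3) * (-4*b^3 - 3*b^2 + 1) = 8*b^5 + 10*b^4 + 15*b^3 + 7*b^2 - b - 3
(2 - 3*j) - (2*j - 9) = 11 - 5*j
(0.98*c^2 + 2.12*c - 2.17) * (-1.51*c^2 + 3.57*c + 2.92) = -1.4798*c^4 + 0.2974*c^3 + 13.7067*c^2 - 1.5565*c - 6.3364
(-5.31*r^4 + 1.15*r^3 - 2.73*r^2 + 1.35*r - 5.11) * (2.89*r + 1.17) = -15.3459*r^5 - 2.8892*r^4 - 6.5442*r^3 + 0.707400000000001*r^2 - 13.1884*r - 5.9787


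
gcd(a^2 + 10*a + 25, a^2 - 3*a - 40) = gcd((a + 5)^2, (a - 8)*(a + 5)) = a + 5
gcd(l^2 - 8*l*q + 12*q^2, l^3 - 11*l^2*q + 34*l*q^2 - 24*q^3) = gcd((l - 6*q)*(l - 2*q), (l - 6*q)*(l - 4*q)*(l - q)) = -l + 6*q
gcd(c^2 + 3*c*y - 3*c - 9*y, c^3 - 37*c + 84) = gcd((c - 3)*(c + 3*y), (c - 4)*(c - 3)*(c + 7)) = c - 3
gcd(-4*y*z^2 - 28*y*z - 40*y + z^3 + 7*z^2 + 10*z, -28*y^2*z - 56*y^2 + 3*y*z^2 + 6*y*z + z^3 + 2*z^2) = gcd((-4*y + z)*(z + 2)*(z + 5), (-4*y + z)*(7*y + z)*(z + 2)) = 4*y*z + 8*y - z^2 - 2*z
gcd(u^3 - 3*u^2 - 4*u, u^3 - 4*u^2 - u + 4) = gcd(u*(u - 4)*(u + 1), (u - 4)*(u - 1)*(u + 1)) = u^2 - 3*u - 4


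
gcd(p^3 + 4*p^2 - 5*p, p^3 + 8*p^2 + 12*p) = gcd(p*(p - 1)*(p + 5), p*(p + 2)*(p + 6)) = p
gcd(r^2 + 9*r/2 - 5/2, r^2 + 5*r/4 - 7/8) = r - 1/2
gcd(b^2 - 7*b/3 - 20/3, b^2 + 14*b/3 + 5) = b + 5/3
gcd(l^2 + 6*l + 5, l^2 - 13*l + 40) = 1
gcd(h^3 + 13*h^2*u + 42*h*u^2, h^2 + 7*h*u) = h^2 + 7*h*u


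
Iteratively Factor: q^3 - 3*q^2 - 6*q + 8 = (q - 1)*(q^2 - 2*q - 8) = (q - 1)*(q + 2)*(q - 4)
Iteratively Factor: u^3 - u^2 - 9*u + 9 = (u + 3)*(u^2 - 4*u + 3) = (u - 1)*(u + 3)*(u - 3)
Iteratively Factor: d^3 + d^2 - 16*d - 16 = (d + 1)*(d^2 - 16) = (d - 4)*(d + 1)*(d + 4)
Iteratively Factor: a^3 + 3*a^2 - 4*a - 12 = (a + 2)*(a^2 + a - 6) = (a + 2)*(a + 3)*(a - 2)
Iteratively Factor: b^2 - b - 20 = (b + 4)*(b - 5)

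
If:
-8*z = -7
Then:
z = 7/8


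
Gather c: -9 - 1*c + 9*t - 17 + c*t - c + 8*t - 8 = c*(t - 2) + 17*t - 34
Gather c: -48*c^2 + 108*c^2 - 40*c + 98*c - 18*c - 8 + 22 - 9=60*c^2 + 40*c + 5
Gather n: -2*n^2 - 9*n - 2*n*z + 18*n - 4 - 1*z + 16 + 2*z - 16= -2*n^2 + n*(9 - 2*z) + z - 4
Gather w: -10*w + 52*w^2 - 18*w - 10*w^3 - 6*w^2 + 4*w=-10*w^3 + 46*w^2 - 24*w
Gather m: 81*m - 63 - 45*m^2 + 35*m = -45*m^2 + 116*m - 63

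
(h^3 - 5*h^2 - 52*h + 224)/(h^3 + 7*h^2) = 1 - 12/h + 32/h^2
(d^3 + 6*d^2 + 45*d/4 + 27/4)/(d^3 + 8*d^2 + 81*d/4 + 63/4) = (2*d + 3)/(2*d + 7)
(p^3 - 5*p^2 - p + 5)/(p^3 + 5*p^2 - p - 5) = (p - 5)/(p + 5)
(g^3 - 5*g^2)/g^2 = g - 5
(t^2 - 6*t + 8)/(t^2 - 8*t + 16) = (t - 2)/(t - 4)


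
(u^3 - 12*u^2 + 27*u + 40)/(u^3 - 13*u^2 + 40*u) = (u + 1)/u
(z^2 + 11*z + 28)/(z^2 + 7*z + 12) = (z + 7)/(z + 3)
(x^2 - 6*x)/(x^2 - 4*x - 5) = x*(6 - x)/(-x^2 + 4*x + 5)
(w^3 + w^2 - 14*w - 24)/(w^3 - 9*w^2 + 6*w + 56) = (w + 3)/(w - 7)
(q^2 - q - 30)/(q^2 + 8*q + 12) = (q^2 - q - 30)/(q^2 + 8*q + 12)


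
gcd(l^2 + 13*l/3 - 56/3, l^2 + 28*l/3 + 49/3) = l + 7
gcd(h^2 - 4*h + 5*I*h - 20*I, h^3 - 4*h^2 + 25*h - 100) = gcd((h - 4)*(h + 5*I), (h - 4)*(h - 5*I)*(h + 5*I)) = h^2 + h*(-4 + 5*I) - 20*I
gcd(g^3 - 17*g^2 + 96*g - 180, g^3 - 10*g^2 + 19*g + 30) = g^2 - 11*g + 30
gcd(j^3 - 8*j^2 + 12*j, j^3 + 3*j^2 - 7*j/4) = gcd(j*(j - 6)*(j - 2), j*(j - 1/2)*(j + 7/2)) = j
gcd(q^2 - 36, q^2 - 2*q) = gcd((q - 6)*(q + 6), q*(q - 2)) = 1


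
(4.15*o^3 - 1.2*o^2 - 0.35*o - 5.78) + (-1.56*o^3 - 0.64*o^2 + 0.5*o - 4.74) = 2.59*o^3 - 1.84*o^2 + 0.15*o - 10.52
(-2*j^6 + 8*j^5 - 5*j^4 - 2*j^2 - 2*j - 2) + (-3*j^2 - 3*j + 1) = -2*j^6 + 8*j^5 - 5*j^4 - 5*j^2 - 5*j - 1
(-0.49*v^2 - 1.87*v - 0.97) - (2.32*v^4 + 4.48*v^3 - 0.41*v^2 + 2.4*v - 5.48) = -2.32*v^4 - 4.48*v^3 - 0.08*v^2 - 4.27*v + 4.51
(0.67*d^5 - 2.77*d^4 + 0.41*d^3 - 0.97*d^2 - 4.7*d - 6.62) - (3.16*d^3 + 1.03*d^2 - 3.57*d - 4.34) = 0.67*d^5 - 2.77*d^4 - 2.75*d^3 - 2.0*d^2 - 1.13*d - 2.28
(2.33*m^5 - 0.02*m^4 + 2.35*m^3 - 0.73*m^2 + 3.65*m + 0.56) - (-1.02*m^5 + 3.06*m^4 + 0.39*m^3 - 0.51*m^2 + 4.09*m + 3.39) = 3.35*m^5 - 3.08*m^4 + 1.96*m^3 - 0.22*m^2 - 0.44*m - 2.83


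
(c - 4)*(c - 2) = c^2 - 6*c + 8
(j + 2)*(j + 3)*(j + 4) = j^3 + 9*j^2 + 26*j + 24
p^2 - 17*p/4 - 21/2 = (p - 6)*(p + 7/4)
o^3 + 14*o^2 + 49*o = o*(o + 7)^2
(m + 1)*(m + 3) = m^2 + 4*m + 3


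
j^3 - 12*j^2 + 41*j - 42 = (j - 7)*(j - 3)*(j - 2)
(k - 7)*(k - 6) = k^2 - 13*k + 42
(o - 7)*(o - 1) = o^2 - 8*o + 7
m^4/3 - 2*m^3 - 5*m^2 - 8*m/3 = m*(m/3 + 1/3)*(m - 8)*(m + 1)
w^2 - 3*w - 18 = (w - 6)*(w + 3)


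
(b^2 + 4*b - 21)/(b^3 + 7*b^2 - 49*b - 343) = (b - 3)/(b^2 - 49)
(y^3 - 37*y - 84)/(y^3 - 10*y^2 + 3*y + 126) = (y + 4)/(y - 6)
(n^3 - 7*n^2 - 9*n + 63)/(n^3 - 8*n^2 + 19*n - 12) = (n^2 - 4*n - 21)/(n^2 - 5*n + 4)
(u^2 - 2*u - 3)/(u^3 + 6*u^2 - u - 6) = (u - 3)/(u^2 + 5*u - 6)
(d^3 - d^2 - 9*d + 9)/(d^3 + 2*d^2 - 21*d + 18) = (d + 3)/(d + 6)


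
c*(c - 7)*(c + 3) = c^3 - 4*c^2 - 21*c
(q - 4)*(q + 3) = q^2 - q - 12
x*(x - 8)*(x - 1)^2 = x^4 - 10*x^3 + 17*x^2 - 8*x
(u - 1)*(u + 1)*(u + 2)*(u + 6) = u^4 + 8*u^3 + 11*u^2 - 8*u - 12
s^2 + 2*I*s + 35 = (s - 5*I)*(s + 7*I)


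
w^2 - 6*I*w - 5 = (w - 5*I)*(w - I)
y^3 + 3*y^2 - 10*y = y*(y - 2)*(y + 5)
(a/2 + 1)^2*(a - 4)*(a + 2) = a^4/4 + a^3/2 - 3*a^2 - 10*a - 8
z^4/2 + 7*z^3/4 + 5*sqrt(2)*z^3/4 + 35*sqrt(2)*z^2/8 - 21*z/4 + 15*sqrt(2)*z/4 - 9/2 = (z/2 + 1)*(z + 3/2)*(z - sqrt(2)/2)*(z + 3*sqrt(2))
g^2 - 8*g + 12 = (g - 6)*(g - 2)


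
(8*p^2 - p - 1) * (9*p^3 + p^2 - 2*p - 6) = 72*p^5 - p^4 - 26*p^3 - 47*p^2 + 8*p + 6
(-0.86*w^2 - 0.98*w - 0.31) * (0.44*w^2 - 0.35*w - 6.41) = -0.3784*w^4 - 0.1302*w^3 + 5.7192*w^2 + 6.3903*w + 1.9871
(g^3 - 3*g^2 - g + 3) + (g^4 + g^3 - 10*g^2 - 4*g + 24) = g^4 + 2*g^3 - 13*g^2 - 5*g + 27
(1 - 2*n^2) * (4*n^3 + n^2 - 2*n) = -8*n^5 - 2*n^4 + 8*n^3 + n^2 - 2*n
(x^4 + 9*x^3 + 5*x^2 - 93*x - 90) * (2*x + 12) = 2*x^5 + 30*x^4 + 118*x^3 - 126*x^2 - 1296*x - 1080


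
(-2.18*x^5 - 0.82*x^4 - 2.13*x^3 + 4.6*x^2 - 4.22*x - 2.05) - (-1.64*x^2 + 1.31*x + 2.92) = -2.18*x^5 - 0.82*x^4 - 2.13*x^3 + 6.24*x^2 - 5.53*x - 4.97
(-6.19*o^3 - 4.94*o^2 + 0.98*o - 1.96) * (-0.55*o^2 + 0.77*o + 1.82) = 3.4045*o^5 - 2.0493*o^4 - 15.6086*o^3 - 7.1582*o^2 + 0.2744*o - 3.5672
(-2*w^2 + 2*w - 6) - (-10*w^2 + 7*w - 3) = 8*w^2 - 5*w - 3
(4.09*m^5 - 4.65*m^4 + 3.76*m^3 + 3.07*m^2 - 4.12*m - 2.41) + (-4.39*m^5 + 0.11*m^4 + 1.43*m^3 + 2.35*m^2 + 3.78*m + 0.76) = -0.3*m^5 - 4.54*m^4 + 5.19*m^3 + 5.42*m^2 - 0.34*m - 1.65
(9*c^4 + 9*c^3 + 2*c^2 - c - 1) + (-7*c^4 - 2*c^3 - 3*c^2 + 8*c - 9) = 2*c^4 + 7*c^3 - c^2 + 7*c - 10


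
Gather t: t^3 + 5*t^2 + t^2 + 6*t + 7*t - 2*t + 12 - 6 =t^3 + 6*t^2 + 11*t + 6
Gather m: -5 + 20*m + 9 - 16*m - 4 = 4*m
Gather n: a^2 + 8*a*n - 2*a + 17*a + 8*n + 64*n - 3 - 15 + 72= a^2 + 15*a + n*(8*a + 72) + 54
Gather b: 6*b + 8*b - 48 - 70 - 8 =14*b - 126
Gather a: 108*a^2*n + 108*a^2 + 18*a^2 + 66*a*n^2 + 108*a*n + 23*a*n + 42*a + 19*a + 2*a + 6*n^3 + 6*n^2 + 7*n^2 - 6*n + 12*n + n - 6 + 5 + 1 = a^2*(108*n + 126) + a*(66*n^2 + 131*n + 63) + 6*n^3 + 13*n^2 + 7*n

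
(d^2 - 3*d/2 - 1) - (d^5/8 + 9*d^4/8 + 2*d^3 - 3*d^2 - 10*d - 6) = -d^5/8 - 9*d^4/8 - 2*d^3 + 4*d^2 + 17*d/2 + 5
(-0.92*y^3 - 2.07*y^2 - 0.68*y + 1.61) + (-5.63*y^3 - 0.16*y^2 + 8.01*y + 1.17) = -6.55*y^3 - 2.23*y^2 + 7.33*y + 2.78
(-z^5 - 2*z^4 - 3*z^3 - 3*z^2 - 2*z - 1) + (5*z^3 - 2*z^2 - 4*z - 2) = -z^5 - 2*z^4 + 2*z^3 - 5*z^2 - 6*z - 3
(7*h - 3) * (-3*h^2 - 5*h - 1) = -21*h^3 - 26*h^2 + 8*h + 3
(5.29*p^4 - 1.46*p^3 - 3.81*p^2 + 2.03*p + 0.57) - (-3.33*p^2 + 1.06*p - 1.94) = 5.29*p^4 - 1.46*p^3 - 0.48*p^2 + 0.97*p + 2.51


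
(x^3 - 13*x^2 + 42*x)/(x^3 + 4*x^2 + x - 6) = x*(x^2 - 13*x + 42)/(x^3 + 4*x^2 + x - 6)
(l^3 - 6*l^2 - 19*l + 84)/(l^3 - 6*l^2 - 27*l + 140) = (l^2 + l - 12)/(l^2 + l - 20)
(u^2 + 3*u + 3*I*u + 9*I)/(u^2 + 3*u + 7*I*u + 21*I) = (u + 3*I)/(u + 7*I)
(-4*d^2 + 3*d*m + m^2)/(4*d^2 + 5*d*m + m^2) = (-d + m)/(d + m)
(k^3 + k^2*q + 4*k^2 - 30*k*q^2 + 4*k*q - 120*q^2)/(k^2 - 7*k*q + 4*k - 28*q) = (-k^2 - k*q + 30*q^2)/(-k + 7*q)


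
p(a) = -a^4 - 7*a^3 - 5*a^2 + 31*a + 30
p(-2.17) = -11.46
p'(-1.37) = 15.57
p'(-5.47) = 112.03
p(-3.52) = 10.71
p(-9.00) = -2112.00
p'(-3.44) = -20.28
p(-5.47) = -38.76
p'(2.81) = -251.67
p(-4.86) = 6.90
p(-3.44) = 9.11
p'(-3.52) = -19.54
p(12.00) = -33150.00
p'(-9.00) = 1336.00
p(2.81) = -140.04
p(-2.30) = -10.57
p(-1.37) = -7.38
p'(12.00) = -10025.00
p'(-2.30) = -8.42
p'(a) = -4*a^3 - 21*a^2 - 10*a + 31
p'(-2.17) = -5.31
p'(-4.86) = 42.75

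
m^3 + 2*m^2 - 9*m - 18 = (m - 3)*(m + 2)*(m + 3)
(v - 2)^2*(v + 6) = v^3 + 2*v^2 - 20*v + 24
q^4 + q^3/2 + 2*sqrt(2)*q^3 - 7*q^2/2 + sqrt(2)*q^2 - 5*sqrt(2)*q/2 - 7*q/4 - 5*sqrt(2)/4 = (q + 1/2)*(q - sqrt(2))*(q + sqrt(2)/2)*(q + 5*sqrt(2)/2)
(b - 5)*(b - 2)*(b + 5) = b^3 - 2*b^2 - 25*b + 50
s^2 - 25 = (s - 5)*(s + 5)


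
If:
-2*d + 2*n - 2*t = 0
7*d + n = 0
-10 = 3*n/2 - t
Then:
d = 4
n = -28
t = -32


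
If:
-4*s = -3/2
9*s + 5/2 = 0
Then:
No Solution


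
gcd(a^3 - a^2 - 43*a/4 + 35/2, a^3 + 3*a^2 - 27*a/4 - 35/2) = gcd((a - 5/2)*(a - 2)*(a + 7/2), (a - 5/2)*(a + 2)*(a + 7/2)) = a^2 + a - 35/4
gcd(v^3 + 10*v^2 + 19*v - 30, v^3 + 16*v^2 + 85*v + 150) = v^2 + 11*v + 30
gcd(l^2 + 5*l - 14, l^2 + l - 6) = l - 2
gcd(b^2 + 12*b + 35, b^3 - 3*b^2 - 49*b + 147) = b + 7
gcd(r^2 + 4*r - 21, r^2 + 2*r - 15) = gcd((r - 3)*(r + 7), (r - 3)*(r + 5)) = r - 3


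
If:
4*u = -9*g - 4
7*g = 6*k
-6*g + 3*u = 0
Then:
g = -4/17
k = -14/51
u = -8/17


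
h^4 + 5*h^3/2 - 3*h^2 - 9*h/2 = h*(h - 3/2)*(h + 1)*(h + 3)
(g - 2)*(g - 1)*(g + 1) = g^3 - 2*g^2 - g + 2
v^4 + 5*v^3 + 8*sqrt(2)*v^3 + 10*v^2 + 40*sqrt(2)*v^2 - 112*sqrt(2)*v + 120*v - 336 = (v - 2)*(v + 7)*(v + 2*sqrt(2))*(v + 6*sqrt(2))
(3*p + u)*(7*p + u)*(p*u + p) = 21*p^3*u + 21*p^3 + 10*p^2*u^2 + 10*p^2*u + p*u^3 + p*u^2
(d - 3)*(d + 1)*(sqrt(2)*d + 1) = sqrt(2)*d^3 - 2*sqrt(2)*d^2 + d^2 - 3*sqrt(2)*d - 2*d - 3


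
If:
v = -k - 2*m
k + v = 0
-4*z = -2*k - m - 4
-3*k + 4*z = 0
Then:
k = 4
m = 0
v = -4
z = 3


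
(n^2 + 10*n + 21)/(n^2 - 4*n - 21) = (n + 7)/(n - 7)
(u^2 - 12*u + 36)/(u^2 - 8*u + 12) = (u - 6)/(u - 2)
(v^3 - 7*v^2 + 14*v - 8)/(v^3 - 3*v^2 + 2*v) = (v - 4)/v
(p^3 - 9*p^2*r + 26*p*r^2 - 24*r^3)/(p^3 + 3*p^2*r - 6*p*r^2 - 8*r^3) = (p^2 - 7*p*r + 12*r^2)/(p^2 + 5*p*r + 4*r^2)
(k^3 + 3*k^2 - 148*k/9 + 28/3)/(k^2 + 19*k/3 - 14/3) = (k^2 + 11*k/3 - 14)/(k + 7)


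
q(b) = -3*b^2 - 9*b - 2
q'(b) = -6*b - 9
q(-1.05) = 4.14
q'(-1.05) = -2.70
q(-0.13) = -0.88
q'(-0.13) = -8.22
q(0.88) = -12.24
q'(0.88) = -14.28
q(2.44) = -41.82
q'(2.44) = -23.64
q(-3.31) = -5.08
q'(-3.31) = 10.86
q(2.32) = -39.03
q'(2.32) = -22.92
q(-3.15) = -3.42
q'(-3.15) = 9.90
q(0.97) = -13.55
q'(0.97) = -14.82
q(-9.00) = -164.00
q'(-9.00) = 45.00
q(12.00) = -542.00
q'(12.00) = -81.00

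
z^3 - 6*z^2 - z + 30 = (z - 5)*(z - 3)*(z + 2)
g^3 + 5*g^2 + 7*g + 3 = (g + 1)^2*(g + 3)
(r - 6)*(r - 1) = r^2 - 7*r + 6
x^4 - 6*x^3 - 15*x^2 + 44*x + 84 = (x - 7)*(x - 3)*(x + 2)^2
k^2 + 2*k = k*(k + 2)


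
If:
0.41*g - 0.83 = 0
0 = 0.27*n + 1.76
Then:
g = 2.02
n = -6.52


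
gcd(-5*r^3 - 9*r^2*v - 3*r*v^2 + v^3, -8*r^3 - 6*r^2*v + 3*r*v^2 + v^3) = r + v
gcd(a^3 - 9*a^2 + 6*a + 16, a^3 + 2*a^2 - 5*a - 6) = a^2 - a - 2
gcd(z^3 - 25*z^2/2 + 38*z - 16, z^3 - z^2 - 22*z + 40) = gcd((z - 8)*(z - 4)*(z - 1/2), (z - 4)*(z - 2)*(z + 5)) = z - 4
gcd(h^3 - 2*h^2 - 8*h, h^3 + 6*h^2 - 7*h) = h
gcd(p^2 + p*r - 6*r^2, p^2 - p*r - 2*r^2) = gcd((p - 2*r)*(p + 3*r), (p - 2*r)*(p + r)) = p - 2*r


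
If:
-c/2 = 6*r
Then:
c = -12*r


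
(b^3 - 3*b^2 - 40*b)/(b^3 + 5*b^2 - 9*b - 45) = b*(b - 8)/(b^2 - 9)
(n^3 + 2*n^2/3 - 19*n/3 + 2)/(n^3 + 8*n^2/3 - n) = (n - 2)/n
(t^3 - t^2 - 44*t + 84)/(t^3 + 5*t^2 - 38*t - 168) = (t - 2)/(t + 4)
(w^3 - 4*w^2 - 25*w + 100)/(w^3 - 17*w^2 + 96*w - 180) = (w^2 + w - 20)/(w^2 - 12*w + 36)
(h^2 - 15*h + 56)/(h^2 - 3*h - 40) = (h - 7)/(h + 5)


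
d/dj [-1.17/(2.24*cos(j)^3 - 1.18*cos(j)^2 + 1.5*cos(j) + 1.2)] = (-7.8624*cos(j)^2 + 2.7612*cos(j) - 1.755)*sin(j)/(2.24*cos(j)^3 - 1.18*cos(j)^2 + 1.5*cos(j) + 1.2)^2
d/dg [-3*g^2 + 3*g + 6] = 3 - 6*g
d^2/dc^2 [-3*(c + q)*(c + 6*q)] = -6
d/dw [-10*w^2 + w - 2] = 1 - 20*w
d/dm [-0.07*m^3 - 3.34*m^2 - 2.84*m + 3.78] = -0.21*m^2 - 6.68*m - 2.84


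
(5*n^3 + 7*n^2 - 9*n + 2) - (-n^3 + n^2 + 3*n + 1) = 6*n^3 + 6*n^2 - 12*n + 1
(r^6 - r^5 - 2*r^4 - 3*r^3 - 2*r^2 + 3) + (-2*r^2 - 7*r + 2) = r^6 - r^5 - 2*r^4 - 3*r^3 - 4*r^2 - 7*r + 5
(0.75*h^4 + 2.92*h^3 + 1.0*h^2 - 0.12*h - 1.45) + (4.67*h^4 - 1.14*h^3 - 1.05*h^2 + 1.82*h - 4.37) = 5.42*h^4 + 1.78*h^3 - 0.05*h^2 + 1.7*h - 5.82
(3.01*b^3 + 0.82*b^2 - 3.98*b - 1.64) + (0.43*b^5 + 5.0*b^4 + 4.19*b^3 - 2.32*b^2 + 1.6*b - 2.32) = 0.43*b^5 + 5.0*b^4 + 7.2*b^3 - 1.5*b^2 - 2.38*b - 3.96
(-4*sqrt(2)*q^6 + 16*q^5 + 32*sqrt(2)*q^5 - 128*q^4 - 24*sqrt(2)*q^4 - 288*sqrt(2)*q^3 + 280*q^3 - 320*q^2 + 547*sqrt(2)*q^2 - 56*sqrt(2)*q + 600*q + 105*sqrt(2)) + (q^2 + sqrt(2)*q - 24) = -4*sqrt(2)*q^6 + 16*q^5 + 32*sqrt(2)*q^5 - 128*q^4 - 24*sqrt(2)*q^4 - 288*sqrt(2)*q^3 + 280*q^3 - 319*q^2 + 547*sqrt(2)*q^2 - 55*sqrt(2)*q + 600*q - 24 + 105*sqrt(2)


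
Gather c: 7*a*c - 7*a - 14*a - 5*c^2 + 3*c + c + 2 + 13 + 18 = -21*a - 5*c^2 + c*(7*a + 4) + 33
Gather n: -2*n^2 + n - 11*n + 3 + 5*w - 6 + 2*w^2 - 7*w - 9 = -2*n^2 - 10*n + 2*w^2 - 2*w - 12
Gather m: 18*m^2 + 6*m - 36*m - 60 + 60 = 18*m^2 - 30*m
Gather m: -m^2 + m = -m^2 + m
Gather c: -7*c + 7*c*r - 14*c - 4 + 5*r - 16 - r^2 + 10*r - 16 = c*(7*r - 21) - r^2 + 15*r - 36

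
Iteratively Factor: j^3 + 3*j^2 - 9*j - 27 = (j + 3)*(j^2 - 9) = (j - 3)*(j + 3)*(j + 3)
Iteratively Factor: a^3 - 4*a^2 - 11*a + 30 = (a - 2)*(a^2 - 2*a - 15) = (a - 2)*(a + 3)*(a - 5)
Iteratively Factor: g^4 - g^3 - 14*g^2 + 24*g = (g - 2)*(g^3 + g^2 - 12*g) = g*(g - 2)*(g^2 + g - 12) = g*(g - 3)*(g - 2)*(g + 4)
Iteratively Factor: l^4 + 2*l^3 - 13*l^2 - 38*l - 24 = (l + 3)*(l^3 - l^2 - 10*l - 8) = (l - 4)*(l + 3)*(l^2 + 3*l + 2) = (l - 4)*(l + 1)*(l + 3)*(l + 2)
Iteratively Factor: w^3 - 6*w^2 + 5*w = (w - 5)*(w^2 - w) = (w - 5)*(w - 1)*(w)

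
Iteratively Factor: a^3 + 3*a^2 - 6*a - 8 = (a + 4)*(a^2 - a - 2) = (a + 1)*(a + 4)*(a - 2)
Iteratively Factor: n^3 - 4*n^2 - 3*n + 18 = (n + 2)*(n^2 - 6*n + 9) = (n - 3)*(n + 2)*(n - 3)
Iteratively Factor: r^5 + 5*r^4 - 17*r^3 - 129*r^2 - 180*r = (r + 4)*(r^4 + r^3 - 21*r^2 - 45*r) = (r - 5)*(r + 4)*(r^3 + 6*r^2 + 9*r) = r*(r - 5)*(r + 4)*(r^2 + 6*r + 9) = r*(r - 5)*(r + 3)*(r + 4)*(r + 3)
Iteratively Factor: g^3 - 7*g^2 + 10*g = (g - 2)*(g^2 - 5*g) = (g - 5)*(g - 2)*(g)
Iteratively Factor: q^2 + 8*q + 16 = (q + 4)*(q + 4)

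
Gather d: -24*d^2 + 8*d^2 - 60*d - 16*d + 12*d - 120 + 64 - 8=-16*d^2 - 64*d - 64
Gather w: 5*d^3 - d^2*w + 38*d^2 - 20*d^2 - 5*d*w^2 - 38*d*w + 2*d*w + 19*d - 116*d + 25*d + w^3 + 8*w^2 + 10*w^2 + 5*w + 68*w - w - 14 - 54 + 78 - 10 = 5*d^3 + 18*d^2 - 72*d + w^3 + w^2*(18 - 5*d) + w*(-d^2 - 36*d + 72)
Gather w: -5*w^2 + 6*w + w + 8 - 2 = -5*w^2 + 7*w + 6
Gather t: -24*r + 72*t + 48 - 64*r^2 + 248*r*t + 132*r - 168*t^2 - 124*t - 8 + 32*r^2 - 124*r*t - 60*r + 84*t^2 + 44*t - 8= -32*r^2 + 48*r - 84*t^2 + t*(124*r - 8) + 32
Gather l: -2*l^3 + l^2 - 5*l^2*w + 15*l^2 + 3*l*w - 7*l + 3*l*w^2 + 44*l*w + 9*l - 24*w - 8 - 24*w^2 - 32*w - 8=-2*l^3 + l^2*(16 - 5*w) + l*(3*w^2 + 47*w + 2) - 24*w^2 - 56*w - 16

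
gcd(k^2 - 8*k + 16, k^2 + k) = 1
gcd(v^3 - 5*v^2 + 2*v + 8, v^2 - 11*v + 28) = v - 4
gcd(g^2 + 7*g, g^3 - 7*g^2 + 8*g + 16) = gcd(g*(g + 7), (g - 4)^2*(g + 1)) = 1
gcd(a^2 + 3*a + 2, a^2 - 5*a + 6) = 1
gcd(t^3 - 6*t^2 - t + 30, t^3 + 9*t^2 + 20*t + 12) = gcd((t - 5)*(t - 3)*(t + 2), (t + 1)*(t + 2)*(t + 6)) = t + 2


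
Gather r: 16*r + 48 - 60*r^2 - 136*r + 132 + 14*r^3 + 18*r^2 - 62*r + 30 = 14*r^3 - 42*r^2 - 182*r + 210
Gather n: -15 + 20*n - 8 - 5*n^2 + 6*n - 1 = -5*n^2 + 26*n - 24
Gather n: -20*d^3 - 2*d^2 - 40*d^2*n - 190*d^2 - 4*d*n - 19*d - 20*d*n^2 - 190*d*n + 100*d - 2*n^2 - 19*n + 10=-20*d^3 - 192*d^2 + 81*d + n^2*(-20*d - 2) + n*(-40*d^2 - 194*d - 19) + 10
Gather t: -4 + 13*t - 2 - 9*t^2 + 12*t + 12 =-9*t^2 + 25*t + 6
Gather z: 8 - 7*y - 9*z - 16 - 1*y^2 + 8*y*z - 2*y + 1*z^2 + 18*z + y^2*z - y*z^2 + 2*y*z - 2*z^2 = -y^2 - 9*y + z^2*(-y - 1) + z*(y^2 + 10*y + 9) - 8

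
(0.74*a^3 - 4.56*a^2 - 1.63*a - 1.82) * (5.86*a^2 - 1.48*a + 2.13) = 4.3364*a^5 - 27.8168*a^4 - 1.2268*a^3 - 17.9656*a^2 - 0.7783*a - 3.8766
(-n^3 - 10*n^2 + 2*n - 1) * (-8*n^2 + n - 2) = 8*n^5 + 79*n^4 - 24*n^3 + 30*n^2 - 5*n + 2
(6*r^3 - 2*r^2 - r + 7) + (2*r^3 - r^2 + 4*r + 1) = 8*r^3 - 3*r^2 + 3*r + 8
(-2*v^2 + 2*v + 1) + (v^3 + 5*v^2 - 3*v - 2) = v^3 + 3*v^2 - v - 1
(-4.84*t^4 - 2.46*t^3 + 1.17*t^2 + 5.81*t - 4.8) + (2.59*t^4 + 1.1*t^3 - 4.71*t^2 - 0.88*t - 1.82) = -2.25*t^4 - 1.36*t^3 - 3.54*t^2 + 4.93*t - 6.62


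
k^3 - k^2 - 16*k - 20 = (k - 5)*(k + 2)^2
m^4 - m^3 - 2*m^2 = m^2*(m - 2)*(m + 1)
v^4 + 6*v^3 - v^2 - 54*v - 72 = (v - 3)*(v + 2)*(v + 3)*(v + 4)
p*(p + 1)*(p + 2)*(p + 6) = p^4 + 9*p^3 + 20*p^2 + 12*p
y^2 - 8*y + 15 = (y - 5)*(y - 3)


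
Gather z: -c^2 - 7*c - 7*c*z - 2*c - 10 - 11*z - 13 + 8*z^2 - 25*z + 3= -c^2 - 9*c + 8*z^2 + z*(-7*c - 36) - 20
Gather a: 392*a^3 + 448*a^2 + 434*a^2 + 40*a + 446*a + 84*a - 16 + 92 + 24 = 392*a^3 + 882*a^2 + 570*a + 100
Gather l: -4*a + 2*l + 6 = -4*a + 2*l + 6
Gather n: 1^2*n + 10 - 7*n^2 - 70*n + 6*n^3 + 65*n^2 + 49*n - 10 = 6*n^3 + 58*n^2 - 20*n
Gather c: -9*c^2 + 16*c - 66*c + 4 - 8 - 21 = -9*c^2 - 50*c - 25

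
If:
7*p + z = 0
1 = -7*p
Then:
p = -1/7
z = 1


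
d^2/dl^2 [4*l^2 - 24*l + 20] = 8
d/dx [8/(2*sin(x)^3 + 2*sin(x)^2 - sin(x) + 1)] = 8*(-6*sin(x)^2 - 4*sin(x) + 1)*cos(x)/(2*sin(x)^3 + 2*sin(x)^2 - sin(x) + 1)^2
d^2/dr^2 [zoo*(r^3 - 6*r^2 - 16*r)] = zoo*(r - 2)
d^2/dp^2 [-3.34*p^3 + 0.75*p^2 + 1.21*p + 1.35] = 1.5 - 20.04*p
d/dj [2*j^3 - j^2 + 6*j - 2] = 6*j^2 - 2*j + 6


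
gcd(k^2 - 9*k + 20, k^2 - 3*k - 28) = 1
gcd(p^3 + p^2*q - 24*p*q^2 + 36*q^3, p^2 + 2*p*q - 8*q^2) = p - 2*q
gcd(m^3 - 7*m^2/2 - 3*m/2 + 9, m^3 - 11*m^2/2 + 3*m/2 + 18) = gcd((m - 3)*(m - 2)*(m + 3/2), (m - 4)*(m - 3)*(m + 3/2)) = m^2 - 3*m/2 - 9/2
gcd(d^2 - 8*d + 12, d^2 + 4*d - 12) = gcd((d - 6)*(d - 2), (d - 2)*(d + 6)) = d - 2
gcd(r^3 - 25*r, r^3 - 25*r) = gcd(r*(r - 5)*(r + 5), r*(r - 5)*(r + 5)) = r^3 - 25*r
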